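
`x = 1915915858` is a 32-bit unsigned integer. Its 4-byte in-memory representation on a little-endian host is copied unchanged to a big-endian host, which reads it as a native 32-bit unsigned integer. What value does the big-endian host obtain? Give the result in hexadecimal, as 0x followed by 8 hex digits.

1915915858 in 32-bit hexadecimal is 0x72328E52.
Stored little-endian, the bytes at ascending addresses are 52 8E 32 72.
Read back as big-endian, the last byte is least significant, giving 0x528E3272.

0x528E3272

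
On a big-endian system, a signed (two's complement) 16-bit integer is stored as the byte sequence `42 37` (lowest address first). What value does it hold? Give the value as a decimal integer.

Big-endian stores the most-significant byte at the lowest address.
The bytes are already most-significant first: 0x4237.
0x4237 = 16951.

16951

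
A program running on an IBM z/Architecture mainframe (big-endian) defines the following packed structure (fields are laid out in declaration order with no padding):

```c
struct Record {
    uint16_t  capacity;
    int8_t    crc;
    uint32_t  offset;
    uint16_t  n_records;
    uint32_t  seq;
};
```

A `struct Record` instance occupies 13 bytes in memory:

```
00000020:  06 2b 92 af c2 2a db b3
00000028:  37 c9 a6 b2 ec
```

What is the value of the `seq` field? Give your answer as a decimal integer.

`seq` follows `capacity` (2 B), `crc` (1 B), `offset` (4 B), `n_records` (2 B), so it starts at offset 2 + 1 + 4 + 2 = 9 and occupies 4 bytes.
Bytes at offsets 9..12: C9 A6 B2 EC.
Big-endian: lowest address holds the most-significant byte.
The bytes are already most-significant first: 0xC9A6B2EC.
0xC9A6B2EC = 3383145196.

3383145196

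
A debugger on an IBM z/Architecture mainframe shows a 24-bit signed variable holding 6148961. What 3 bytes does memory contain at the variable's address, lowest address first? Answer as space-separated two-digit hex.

5D D3 61

6148961 in hexadecimal, padded to 24 bits, is 0x5DD361.
Split into bytes (most-significant first): 5D D3 61.
In big-endian order the high byte comes first in memory.
So the memory order matches the most-significant-first order: 5D D3 61.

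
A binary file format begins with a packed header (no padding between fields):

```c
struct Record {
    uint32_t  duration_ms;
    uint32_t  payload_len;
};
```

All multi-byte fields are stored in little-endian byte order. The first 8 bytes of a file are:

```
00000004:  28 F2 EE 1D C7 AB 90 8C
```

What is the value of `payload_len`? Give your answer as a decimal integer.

`payload_len` follows `duration_ms` (4 bytes), so it starts at byte offset 4 and occupies 4 bytes.
Bytes at offsets 4..7: C7 AB 90 8C.
Little-endian: lowest address holds the least-significant byte.
Reassemble most-significant byte first: 8C 90 AB C7 → 0x8C90ABC7.
0x8C90ABC7 = 2358291399.

2358291399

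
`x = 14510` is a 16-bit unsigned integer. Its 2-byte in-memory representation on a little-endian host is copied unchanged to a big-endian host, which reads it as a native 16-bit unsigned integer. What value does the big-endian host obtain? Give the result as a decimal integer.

14510 in 16-bit hexadecimal is 0x38AE.
Stored little-endian, the bytes at ascending addresses are AE 38.
Read back as big-endian, the last byte is least significant, giving 0xAE38.
0xAE38 = 44600.

44600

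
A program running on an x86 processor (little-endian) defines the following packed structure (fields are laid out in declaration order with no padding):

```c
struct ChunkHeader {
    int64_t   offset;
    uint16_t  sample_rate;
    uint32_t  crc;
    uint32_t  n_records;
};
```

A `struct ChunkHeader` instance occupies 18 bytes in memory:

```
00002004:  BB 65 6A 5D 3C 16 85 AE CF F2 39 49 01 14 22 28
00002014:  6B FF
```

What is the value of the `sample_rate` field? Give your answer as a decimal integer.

`sample_rate` follows `offset` (8 bytes), so it starts at byte offset 8 and occupies 2 bytes.
Bytes at offsets 8..9: CF F2.
Little-endian: lowest address holds the least-significant byte.
Reassemble most-significant byte first: F2 CF → 0xF2CF.
0xF2CF = 62159.

62159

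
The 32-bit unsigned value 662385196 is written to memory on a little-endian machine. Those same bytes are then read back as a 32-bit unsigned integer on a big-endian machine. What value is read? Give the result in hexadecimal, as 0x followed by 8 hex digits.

662385196 in 32-bit hexadecimal is 0x277B322C.
Stored little-endian, the bytes at ascending addresses are 2C 32 7B 27.
Read back as big-endian, the last byte is least significant, giving 0x2C327B27.

0x2C327B27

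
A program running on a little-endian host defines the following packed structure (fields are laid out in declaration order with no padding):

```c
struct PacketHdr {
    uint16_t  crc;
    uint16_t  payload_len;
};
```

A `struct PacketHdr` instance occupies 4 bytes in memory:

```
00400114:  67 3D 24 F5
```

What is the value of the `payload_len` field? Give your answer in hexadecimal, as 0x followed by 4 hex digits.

`payload_len` follows `crc` (2 bytes), so it starts at byte offset 2 and occupies 2 bytes.
Bytes at offsets 2..3: 24 F5.
Little-endian stores the least-significant byte at the lowest address.
Reassemble most-significant byte first: F5 24 → 0xF524.

0xF524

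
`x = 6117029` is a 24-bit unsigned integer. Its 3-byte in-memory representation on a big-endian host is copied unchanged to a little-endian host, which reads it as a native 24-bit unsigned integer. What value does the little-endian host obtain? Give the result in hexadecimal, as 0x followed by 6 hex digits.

0xA5565D

6117029 in 24-bit hexadecimal is 0x5D56A5.
Stored big-endian, the bytes at ascending addresses are 5D 56 A5.
Read back as little-endian, the first byte is least significant, giving 0xA5565D.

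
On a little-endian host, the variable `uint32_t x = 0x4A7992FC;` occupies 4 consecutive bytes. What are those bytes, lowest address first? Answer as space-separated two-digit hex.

FC 92 79 4A

Split into bytes (most-significant first): 4A 79 92 FC.
Little-endian stores the least-significant byte at the lowest address.
So at ascending addresses the bytes are FC 92 79 4A.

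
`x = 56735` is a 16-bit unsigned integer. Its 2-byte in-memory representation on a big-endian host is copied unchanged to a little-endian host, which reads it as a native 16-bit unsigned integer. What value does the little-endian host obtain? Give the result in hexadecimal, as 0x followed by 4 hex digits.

0x9FDD

56735 in 16-bit hexadecimal is 0xDD9F.
Stored big-endian, the bytes at ascending addresses are DD 9F.
Read back as little-endian, the first byte is least significant, giving 0x9FDD.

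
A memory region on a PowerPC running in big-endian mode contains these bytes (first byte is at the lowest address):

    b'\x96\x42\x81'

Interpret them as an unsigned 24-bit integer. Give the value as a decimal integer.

9847425

Big-endian stores the most-significant byte at the lowest address.
The bytes are already most-significant first: 0x964281.
0x964281 = 9847425.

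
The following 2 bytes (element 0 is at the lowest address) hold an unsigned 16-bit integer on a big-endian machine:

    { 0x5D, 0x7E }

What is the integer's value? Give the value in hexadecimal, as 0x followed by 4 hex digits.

In big-endian order the high byte comes first in memory.
The bytes are already most-significant first: 0x5D7E.

0x5D7E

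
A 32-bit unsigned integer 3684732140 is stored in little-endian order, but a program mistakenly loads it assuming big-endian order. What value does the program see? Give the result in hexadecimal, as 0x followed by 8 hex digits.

0xEC8CA0DB

3684732140 in 32-bit hexadecimal is 0xDBA08CEC.
Stored little-endian, the bytes at ascending addresses are EC 8C A0 DB.
Read back as big-endian, the last byte is least significant, giving 0xEC8CA0DB.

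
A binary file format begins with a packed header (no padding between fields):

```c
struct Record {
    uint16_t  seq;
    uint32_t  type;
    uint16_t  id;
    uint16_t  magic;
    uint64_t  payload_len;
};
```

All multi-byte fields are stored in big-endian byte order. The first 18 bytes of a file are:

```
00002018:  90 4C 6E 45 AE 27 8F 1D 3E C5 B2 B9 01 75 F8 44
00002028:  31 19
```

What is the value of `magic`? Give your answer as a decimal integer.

`magic` follows `seq` (2 B), `type` (4 B), `id` (2 B), so it starts at offset 2 + 4 + 2 = 8 and occupies 2 bytes.
Bytes at offsets 8..9: 3E C5.
Big-endian: lowest address holds the most-significant byte.
The bytes are already most-significant first: 0x3EC5.
0x3EC5 = 16069.

16069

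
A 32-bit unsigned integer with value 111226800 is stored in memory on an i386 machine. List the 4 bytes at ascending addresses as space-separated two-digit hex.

111226800 in hexadecimal, padded to 32 bits, is 0x06A12FB0.
Split into bytes (most-significant first): 06 A1 2F B0.
In little-endian order the low byte comes first in memory.
So at ascending addresses the bytes are B0 2F A1 06.

B0 2F A1 06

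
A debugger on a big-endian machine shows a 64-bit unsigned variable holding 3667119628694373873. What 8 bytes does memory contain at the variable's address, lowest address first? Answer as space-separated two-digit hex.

32 E4 39 DF 81 30 C5 F1

3667119628694373873 in hexadecimal, padded to 64 bits, is 0x32E439DF8130C5F1.
Split into bytes (most-significant first): 32 E4 39 DF 81 30 C5 F1.
In big-endian order the high byte comes first in memory.
So the memory order matches the most-significant-first order: 32 E4 39 DF 81 30 C5 F1.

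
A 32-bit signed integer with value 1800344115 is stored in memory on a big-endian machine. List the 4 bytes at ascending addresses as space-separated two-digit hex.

1800344115 in hexadecimal, padded to 32 bits, is 0x6B4F1233.
Split into bytes (most-significant first): 6B 4F 12 33.
In big-endian order the high byte comes first in memory.
So the memory order matches the most-significant-first order: 6B 4F 12 33.

6B 4F 12 33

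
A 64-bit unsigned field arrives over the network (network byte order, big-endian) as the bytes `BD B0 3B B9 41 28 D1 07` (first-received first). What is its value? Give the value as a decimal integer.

In big-endian order the high byte comes first in memory.
The bytes are already most-significant first: 0xBDB03BB94128D107.
0xBDB03BB94128D107 = 13668490535917637895.

13668490535917637895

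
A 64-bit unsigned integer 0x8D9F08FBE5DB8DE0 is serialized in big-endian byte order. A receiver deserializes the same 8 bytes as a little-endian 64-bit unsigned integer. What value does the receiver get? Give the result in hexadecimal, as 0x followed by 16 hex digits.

0xE08DDBE5FB089F8D

Stored big-endian, the bytes at ascending addresses are 8D 9F 08 FB E5 DB 8D E0.
Read back as little-endian, the first byte is least significant, giving 0xE08DDBE5FB089F8D.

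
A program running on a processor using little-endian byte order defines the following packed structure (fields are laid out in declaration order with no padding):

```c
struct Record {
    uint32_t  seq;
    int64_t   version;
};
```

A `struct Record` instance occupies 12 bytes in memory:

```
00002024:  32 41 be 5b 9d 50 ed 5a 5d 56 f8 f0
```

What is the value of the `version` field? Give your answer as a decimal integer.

-1083020751425154915

`version` follows `seq` (4 bytes), so it starts at byte offset 4 and occupies 8 bytes.
Bytes at offsets 4..11: 9D 50 ED 5A 5D 56 F8 F0.
In little-endian order the low byte comes first in memory.
Reassemble most-significant byte first: F0 F8 56 5D 5A ED 50 9D → 0xF0F8565D5AED509D.
Top bit is set, so as a signed 64-bit value this is 0xF0F8565D5AED509D − 2^64 = -1083020751425154915.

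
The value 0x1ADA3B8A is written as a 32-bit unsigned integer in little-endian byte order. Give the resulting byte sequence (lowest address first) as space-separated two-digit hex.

Split into bytes (most-significant first): 1A DA 3B 8A.
Little-endian stores the least-significant byte at the lowest address.
So at ascending addresses the bytes are 8A 3B DA 1A.

8A 3B DA 1A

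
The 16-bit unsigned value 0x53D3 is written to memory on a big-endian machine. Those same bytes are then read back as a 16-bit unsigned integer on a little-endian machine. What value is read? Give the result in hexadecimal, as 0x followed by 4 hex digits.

0xD353

Stored big-endian, the bytes at ascending addresses are 53 D3.
Read back as little-endian, the first byte is least significant, giving 0xD353.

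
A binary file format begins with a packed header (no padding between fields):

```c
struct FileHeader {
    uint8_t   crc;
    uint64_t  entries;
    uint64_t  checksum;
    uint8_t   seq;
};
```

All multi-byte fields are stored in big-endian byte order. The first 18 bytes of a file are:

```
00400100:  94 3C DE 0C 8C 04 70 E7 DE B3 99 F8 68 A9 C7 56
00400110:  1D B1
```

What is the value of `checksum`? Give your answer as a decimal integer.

12941648132634531357

`checksum` follows `crc` (1 B), `entries` (8 B), so it starts at offset 1 + 8 = 9 and occupies 8 bytes.
Bytes at offsets 9..16: B3 99 F8 68 A9 C7 56 1D.
In big-endian order the high byte comes first in memory.
The bytes are already most-significant first: 0xB399F868A9C7561D.
0xB399F868A9C7561D = 12941648132634531357.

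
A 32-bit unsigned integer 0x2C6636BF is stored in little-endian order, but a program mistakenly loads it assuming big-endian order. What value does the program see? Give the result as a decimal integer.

Stored little-endian, the bytes at ascending addresses are BF 36 66 2C.
Read back as big-endian, the last byte is least significant, giving 0xBF36662C.
0xBF36662C = 3208013356.

3208013356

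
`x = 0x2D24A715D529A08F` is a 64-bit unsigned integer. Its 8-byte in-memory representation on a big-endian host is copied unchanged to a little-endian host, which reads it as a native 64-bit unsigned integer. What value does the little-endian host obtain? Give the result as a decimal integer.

10349317938865447981

Stored big-endian, the bytes at ascending addresses are 2D 24 A7 15 D5 29 A0 8F.
Read back as little-endian, the first byte is least significant, giving 0x8FA029D515A7242D.
0x8FA029D515A7242D = 10349317938865447981.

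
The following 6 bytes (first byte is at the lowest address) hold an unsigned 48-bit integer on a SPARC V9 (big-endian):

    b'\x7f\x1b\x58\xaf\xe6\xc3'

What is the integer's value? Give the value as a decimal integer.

139755428767427

Big-endian: lowest address holds the most-significant byte.
The bytes are already most-significant first: 0x7F1B58AFE6C3.
0x7F1B58AFE6C3 = 139755428767427.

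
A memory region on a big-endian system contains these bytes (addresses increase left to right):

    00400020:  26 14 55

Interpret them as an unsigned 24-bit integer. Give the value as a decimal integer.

Big-endian stores the most-significant byte at the lowest address.
The bytes are already most-significant first: 0x261455.
0x261455 = 2495573.

2495573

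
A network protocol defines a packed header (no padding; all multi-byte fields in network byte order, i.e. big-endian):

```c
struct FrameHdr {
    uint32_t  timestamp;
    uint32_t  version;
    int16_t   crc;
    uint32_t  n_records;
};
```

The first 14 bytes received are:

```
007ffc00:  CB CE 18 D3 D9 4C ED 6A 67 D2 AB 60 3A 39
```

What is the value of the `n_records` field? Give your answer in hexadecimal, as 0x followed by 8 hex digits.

0xAB603A39

`n_records` follows `timestamp` (4 B), `version` (4 B), `crc` (2 B), so it starts at offset 4 + 4 + 2 = 10 and occupies 4 bytes.
Bytes at offsets 10..13: AB 60 3A 39.
In big-endian order the high byte comes first in memory.
The bytes are already most-significant first: 0xAB603A39.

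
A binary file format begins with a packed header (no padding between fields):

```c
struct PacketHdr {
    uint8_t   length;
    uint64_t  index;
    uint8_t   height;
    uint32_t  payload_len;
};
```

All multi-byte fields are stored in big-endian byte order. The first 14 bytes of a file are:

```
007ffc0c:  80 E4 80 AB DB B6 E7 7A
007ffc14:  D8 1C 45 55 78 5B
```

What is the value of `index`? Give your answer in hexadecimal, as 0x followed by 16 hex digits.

0xE480ABDBB6E77AD8

`index` follows `length` (1 byte), so it starts at byte offset 1 and occupies 8 bytes.
Bytes at offsets 1..8: E4 80 AB DB B6 E7 7A D8.
Big-endian: lowest address holds the most-significant byte.
The bytes are already most-significant first: 0xE480ABDBB6E77AD8.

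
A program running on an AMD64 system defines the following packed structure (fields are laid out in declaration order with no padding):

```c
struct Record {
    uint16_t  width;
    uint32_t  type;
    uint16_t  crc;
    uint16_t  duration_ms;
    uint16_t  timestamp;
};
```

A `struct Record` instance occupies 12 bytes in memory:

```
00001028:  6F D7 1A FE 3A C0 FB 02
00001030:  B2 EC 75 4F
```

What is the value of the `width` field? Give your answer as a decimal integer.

55151

`width` is the first field, at byte offset 0, occupying 2 bytes.
Bytes at offsets 0..1: 6F D7.
In little-endian order the low byte comes first in memory.
Reassemble most-significant byte first: D7 6F → 0xD76F.
0xD76F = 55151.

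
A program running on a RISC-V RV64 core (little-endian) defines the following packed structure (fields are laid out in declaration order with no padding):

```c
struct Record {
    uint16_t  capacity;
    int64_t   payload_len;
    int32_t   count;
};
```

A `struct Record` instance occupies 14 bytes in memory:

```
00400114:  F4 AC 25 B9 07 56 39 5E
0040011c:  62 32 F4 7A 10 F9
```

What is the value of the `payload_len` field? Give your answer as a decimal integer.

3630567849963534629

`payload_len` follows `capacity` (2 bytes), so it starts at byte offset 2 and occupies 8 bytes.
Bytes at offsets 2..9: 25 B9 07 56 39 5E 62 32.
Little-endian: lowest address holds the least-significant byte.
Reassemble most-significant byte first: 32 62 5E 39 56 07 B9 25 → 0x32625E395607B925.
0x32625E395607B925 = 3630567849963534629.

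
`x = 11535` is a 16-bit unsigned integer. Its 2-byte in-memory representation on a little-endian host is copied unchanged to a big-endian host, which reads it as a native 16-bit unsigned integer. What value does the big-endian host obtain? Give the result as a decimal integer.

3885

11535 in 16-bit hexadecimal is 0x2D0F.
Stored little-endian, the bytes at ascending addresses are 0F 2D.
Read back as big-endian, the last byte is least significant, giving 0x0F2D.
0x0F2D = 3885.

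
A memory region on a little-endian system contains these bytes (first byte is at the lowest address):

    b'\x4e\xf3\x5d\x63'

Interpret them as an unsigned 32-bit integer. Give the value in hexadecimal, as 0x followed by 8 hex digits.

Little-endian stores the least-significant byte at the lowest address.
Reassemble most-significant byte first: 63 5D F3 4E → 0x635DF34E.

0x635DF34E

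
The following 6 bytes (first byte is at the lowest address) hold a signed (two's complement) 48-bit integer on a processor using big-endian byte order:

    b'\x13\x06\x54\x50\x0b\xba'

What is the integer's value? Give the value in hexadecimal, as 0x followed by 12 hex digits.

In big-endian order the high byte comes first in memory.
The bytes are already most-significant first: 0x130654500BBA.

0x130654500BBA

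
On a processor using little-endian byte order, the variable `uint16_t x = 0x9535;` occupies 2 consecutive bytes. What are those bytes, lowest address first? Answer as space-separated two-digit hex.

35 95

Split into bytes (most-significant first): 95 35.
In little-endian order the low byte comes first in memory.
So at ascending addresses the bytes are 35 95.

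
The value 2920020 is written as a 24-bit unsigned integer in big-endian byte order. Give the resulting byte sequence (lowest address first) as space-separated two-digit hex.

2C 8E 54

2920020 in hexadecimal, padded to 24 bits, is 0x2C8E54.
Split into bytes (most-significant first): 2C 8E 54.
In big-endian order the high byte comes first in memory.
So the memory order matches the most-significant-first order: 2C 8E 54.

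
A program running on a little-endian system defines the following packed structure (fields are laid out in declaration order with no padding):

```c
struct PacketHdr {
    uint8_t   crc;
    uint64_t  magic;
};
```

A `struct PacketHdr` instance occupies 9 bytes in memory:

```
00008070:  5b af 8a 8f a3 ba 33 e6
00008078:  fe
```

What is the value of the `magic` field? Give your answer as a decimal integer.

`magic` follows `crc` (1 byte), so it starts at byte offset 1 and occupies 8 bytes.
Bytes at offsets 1..8: AF 8A 8F A3 BA 33 E6 FE.
In little-endian order the low byte comes first in memory.
Reassemble most-significant byte first: FE E6 33 BA A3 8F 8A AF → 0xFEE633BAA38F8AAF.
0xFEE633BAA38F8AAF = 18367425006978173615.

18367425006978173615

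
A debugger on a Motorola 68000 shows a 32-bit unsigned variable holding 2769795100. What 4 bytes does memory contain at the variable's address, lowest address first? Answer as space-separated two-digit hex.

2769795100 in hexadecimal, padded to 32 bits, is 0xA517B81C.
Split into bytes (most-significant first): A5 17 B8 1C.
In big-endian order the high byte comes first in memory.
So the memory order matches the most-significant-first order: A5 17 B8 1C.

A5 17 B8 1C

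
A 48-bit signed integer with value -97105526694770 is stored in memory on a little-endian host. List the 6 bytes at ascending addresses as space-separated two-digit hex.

8E 5C 93 DB AE A7

Two's complement of -97105526694770 in 48 bits: 97105526694770 = 0x5851246CA372; invert → 0xA7AEDB935C8D; add 1 → 0xA7AEDB935C8E.
Split into bytes (most-significant first): A7 AE DB 93 5C 8E.
Little-endian stores the least-significant byte at the lowest address.
So at ascending addresses the bytes are 8E 5C 93 DB AE A7.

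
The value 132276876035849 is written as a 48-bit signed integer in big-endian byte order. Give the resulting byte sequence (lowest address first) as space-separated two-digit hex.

78 4E 1C 35 47 09

132276876035849 in hexadecimal, padded to 48 bits, is 0x784E1C354709.
Split into bytes (most-significant first): 78 4E 1C 35 47 09.
Big-endian: lowest address holds the most-significant byte.
So the memory order matches the most-significant-first order: 78 4E 1C 35 47 09.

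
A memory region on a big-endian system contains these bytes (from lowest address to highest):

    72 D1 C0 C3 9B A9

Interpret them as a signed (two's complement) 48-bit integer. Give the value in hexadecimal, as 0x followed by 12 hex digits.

0x72D1C0C39BA9

Big-endian: lowest address holds the most-significant byte.
The bytes are already most-significant first: 0x72D1C0C39BA9.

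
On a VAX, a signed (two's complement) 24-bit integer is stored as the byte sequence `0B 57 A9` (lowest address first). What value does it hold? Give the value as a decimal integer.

-5679349

Little-endian stores the least-significant byte at the lowest address.
Reassemble most-significant byte first: A9 57 0B → 0xA9570B.
Top bit is set, so as a signed 24-bit value this is 0xA9570B − 2^24 = -5679349.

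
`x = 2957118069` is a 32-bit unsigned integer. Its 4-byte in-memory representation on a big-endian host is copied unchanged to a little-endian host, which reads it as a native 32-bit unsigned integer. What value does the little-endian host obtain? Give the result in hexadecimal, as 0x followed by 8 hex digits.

2957118069 in 32-bit hexadecimal is 0xB0420A75.
Stored big-endian, the bytes at ascending addresses are B0 42 0A 75.
Read back as little-endian, the first byte is least significant, giving 0x750A42B0.

0x750A42B0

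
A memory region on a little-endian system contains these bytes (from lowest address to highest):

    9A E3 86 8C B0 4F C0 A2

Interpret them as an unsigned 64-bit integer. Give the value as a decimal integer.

In little-endian order the low byte comes first in memory.
Reassemble most-significant byte first: A2 C0 4F B0 8C 86 E3 9A → 0xA2C04FB08C86E39A.
0xA2C04FB08C86E39A = 11727461049363260314.

11727461049363260314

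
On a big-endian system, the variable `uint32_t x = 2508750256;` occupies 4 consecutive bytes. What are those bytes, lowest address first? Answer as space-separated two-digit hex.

2508750256 in hexadecimal, padded to 32 bits, is 0x95887DB0.
Split into bytes (most-significant first): 95 88 7D B0.
Big-endian stores the most-significant byte at the lowest address.
So the memory order matches the most-significant-first order: 95 88 7D B0.

95 88 7D B0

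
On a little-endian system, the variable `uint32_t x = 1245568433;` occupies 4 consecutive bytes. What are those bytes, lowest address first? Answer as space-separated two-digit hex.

1245568433 in hexadecimal, padded to 32 bits, is 0x4A3DDDB1.
Split into bytes (most-significant first): 4A 3D DD B1.
In little-endian order the low byte comes first in memory.
So at ascending addresses the bytes are B1 DD 3D 4A.

B1 DD 3D 4A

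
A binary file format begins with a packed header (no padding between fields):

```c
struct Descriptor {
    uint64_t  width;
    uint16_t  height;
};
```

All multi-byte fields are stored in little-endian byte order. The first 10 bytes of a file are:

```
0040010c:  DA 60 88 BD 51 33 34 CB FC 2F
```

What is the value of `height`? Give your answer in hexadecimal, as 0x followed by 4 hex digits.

0x2FFC

`height` follows `width` (8 bytes), so it starts at byte offset 8 and occupies 2 bytes.
Bytes at offsets 8..9: FC 2F.
In little-endian order the low byte comes first in memory.
Reassemble most-significant byte first: 2F FC → 0x2FFC.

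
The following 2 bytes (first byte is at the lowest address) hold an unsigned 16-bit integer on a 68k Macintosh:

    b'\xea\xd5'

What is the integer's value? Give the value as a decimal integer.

60117

In big-endian order the high byte comes first in memory.
The bytes are already most-significant first: 0xEAD5.
0xEAD5 = 60117.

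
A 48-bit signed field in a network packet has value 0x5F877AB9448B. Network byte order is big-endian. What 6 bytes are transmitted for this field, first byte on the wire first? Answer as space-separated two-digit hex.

Split into bytes (most-significant first): 5F 87 7A B9 44 8B.
Big-endian stores the most-significant byte at the lowest address.
So the memory order matches the most-significant-first order: 5F 87 7A B9 44 8B.

5F 87 7A B9 44 8B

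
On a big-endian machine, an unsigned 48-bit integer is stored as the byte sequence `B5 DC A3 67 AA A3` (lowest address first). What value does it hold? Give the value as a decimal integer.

199959238912675

Big-endian: lowest address holds the most-significant byte.
The bytes are already most-significant first: 0xB5DCA367AAA3.
0xB5DCA367AAA3 = 199959238912675.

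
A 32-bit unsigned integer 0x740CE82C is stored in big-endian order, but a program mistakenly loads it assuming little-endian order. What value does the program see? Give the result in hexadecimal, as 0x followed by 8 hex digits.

Stored big-endian, the bytes at ascending addresses are 74 0C E8 2C.
Read back as little-endian, the first byte is least significant, giving 0x2CE80C74.

0x2CE80C74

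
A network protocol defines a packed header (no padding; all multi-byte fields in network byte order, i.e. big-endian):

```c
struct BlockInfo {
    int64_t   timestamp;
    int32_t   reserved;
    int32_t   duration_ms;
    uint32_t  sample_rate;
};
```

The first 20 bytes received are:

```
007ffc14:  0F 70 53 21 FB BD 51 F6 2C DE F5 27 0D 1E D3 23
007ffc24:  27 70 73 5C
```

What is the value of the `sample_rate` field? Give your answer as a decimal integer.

661680988

`sample_rate` follows `timestamp` (8 B), `reserved` (4 B), `duration_ms` (4 B), so it starts at offset 8 + 4 + 4 = 16 and occupies 4 bytes.
Bytes at offsets 16..19: 27 70 73 5C.
Big-endian stores the most-significant byte at the lowest address.
The bytes are already most-significant first: 0x2770735C.
0x2770735C = 661680988.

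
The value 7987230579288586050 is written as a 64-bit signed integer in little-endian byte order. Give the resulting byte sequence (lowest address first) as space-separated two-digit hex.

42 37 A2 C9 E4 57 D8 6E

7987230579288586050 in hexadecimal, padded to 64 bits, is 0x6ED857E4C9A23742.
Split into bytes (most-significant first): 6E D8 57 E4 C9 A2 37 42.
Little-endian: lowest address holds the least-significant byte.
So at ascending addresses the bytes are 42 37 A2 C9 E4 57 D8 6E.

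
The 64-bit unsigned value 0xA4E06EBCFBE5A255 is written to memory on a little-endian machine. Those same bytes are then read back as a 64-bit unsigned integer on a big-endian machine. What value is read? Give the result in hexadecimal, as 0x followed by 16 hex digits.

0x55A2E5FBBC6EE0A4

Stored little-endian, the bytes at ascending addresses are 55 A2 E5 FB BC 6E E0 A4.
Read back as big-endian, the last byte is least significant, giving 0x55A2E5FBBC6EE0A4.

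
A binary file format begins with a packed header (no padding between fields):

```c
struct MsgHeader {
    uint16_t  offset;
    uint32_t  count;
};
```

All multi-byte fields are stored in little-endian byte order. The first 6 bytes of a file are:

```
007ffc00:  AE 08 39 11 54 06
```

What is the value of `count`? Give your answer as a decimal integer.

`count` follows `offset` (2 bytes), so it starts at byte offset 2 and occupies 4 bytes.
Bytes at offsets 2..5: 39 11 54 06.
In little-endian order the low byte comes first in memory.
Reassemble most-significant byte first: 06 54 11 39 → 0x06541139.
0x06541139 = 106172729.

106172729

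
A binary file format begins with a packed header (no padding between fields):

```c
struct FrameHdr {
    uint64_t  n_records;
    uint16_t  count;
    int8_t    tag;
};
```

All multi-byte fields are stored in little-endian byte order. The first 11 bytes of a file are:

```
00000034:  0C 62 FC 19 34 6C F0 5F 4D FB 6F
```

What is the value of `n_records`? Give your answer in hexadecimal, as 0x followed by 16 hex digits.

0x5FF06C3419FC620C

`n_records` is the first field, at byte offset 0, occupying 8 bytes.
Bytes at offsets 0..7: 0C 62 FC 19 34 6C F0 5F.
Little-endian stores the least-significant byte at the lowest address.
Reassemble most-significant byte first: 5F F0 6C 34 19 FC 62 0C → 0x5FF06C3419FC620C.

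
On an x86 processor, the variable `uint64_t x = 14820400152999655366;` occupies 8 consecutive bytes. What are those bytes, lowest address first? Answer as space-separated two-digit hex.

14820400152999655366 in hexadecimal, padded to 64 bits, is 0xCDACA36AD4B077C6.
Split into bytes (most-significant first): CD AC A3 6A D4 B0 77 C6.
Little-endian: lowest address holds the least-significant byte.
So at ascending addresses the bytes are C6 77 B0 D4 6A A3 AC CD.

C6 77 B0 D4 6A A3 AC CD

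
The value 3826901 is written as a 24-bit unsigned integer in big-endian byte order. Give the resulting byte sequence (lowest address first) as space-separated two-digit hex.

3A 64 D5

3826901 in hexadecimal, padded to 24 bits, is 0x3A64D5.
Split into bytes (most-significant first): 3A 64 D5.
In big-endian order the high byte comes first in memory.
So the memory order matches the most-significant-first order: 3A 64 D5.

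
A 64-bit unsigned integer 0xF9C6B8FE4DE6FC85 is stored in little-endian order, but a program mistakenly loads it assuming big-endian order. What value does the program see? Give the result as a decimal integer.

Stored little-endian, the bytes at ascending addresses are 85 FC E6 4D FE B8 C6 F9.
Read back as big-endian, the last byte is least significant, giving 0x85FCE64DFEB8C6F9.
0x85FCE64DFEB8C6F9 = 9654844923835893497.

9654844923835893497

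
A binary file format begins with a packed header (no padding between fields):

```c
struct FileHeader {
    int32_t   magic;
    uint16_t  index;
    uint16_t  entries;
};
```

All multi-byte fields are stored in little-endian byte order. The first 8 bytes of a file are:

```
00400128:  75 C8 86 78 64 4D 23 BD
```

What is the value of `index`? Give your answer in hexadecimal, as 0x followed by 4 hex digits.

0x4D64

`index` follows `magic` (4 bytes), so it starts at byte offset 4 and occupies 2 bytes.
Bytes at offsets 4..5: 64 4D.
In little-endian order the low byte comes first in memory.
Reassemble most-significant byte first: 4D 64 → 0x4D64.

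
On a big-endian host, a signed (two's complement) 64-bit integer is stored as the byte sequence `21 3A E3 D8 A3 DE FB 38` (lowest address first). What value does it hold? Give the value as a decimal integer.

Big-endian: lowest address holds the most-significant byte.
The bytes are already most-significant first: 0x213AE3D8A3DEFB38.
0x213AE3D8A3DEFB38 = 2394476671502580536.

2394476671502580536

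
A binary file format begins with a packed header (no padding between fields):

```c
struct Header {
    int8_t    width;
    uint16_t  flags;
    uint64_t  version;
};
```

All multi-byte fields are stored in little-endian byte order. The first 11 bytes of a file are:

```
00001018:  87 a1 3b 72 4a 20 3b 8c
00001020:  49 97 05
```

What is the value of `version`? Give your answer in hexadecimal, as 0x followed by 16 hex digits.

0x0597498C3B204A72

`version` follows `width` (1 B), `flags` (2 B), so it starts at offset 1 + 2 = 3 and occupies 8 bytes.
Bytes at offsets 3..10: 72 4A 20 3B 8C 49 97 05.
In little-endian order the low byte comes first in memory.
Reassemble most-significant byte first: 05 97 49 8C 3B 20 4A 72 → 0x0597498C3B204A72.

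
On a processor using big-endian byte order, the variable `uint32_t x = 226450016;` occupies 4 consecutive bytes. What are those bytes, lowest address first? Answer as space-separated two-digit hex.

0D 7F 5A 60

226450016 in hexadecimal, padded to 32 bits, is 0x0D7F5A60.
Split into bytes (most-significant first): 0D 7F 5A 60.
In big-endian order the high byte comes first in memory.
So the memory order matches the most-significant-first order: 0D 7F 5A 60.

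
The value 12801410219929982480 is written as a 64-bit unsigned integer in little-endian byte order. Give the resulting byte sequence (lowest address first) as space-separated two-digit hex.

12801410219929982480 in hexadecimal, padded to 64 bits, is 0xB1A7BEC52EFB5610.
Split into bytes (most-significant first): B1 A7 BE C5 2E FB 56 10.
Little-endian: lowest address holds the least-significant byte.
So at ascending addresses the bytes are 10 56 FB 2E C5 BE A7 B1.

10 56 FB 2E C5 BE A7 B1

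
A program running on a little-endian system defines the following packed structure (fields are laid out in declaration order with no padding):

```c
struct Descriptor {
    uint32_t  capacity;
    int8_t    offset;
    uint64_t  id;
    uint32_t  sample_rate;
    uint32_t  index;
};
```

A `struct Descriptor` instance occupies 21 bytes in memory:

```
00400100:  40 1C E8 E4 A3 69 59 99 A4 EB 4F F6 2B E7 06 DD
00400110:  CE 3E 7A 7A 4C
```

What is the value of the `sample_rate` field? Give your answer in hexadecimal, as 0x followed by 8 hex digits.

`sample_rate` follows `capacity` (4 B), `offset` (1 B), `id` (8 B), so it starts at offset 4 + 1 + 8 = 13 and occupies 4 bytes.
Bytes at offsets 13..16: E7 06 DD CE.
Little-endian: lowest address holds the least-significant byte.
Reassemble most-significant byte first: CE DD 06 E7 → 0xCEDD06E7.

0xCEDD06E7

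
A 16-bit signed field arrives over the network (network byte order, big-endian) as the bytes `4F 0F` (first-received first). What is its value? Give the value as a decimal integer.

Big-endian stores the most-significant byte at the lowest address.
The bytes are already most-significant first: 0x4F0F.
0x4F0F = 20239.

20239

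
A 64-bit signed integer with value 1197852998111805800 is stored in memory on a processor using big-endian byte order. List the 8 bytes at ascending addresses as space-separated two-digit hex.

1197852998111805800 in hexadecimal, padded to 64 bits, is 0x109FA0F48D974168.
Split into bytes (most-significant first): 10 9F A0 F4 8D 97 41 68.
Big-endian: lowest address holds the most-significant byte.
So the memory order matches the most-significant-first order: 10 9F A0 F4 8D 97 41 68.

10 9F A0 F4 8D 97 41 68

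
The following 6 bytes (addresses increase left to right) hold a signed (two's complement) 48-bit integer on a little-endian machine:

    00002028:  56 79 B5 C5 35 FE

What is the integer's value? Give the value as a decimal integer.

Little-endian: lowest address holds the least-significant byte.
Reassemble most-significant byte first: FE 35 C5 B5 79 56 → 0xFE35C5B57956.
Top bit is set, so as a signed 48-bit value this is 0xFE35C5B57956 − 2^48 = -1968072984234.

-1968072984234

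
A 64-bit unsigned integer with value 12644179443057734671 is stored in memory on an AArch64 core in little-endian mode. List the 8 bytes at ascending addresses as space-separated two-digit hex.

0F B4 C0 33 36 26 79 AF

12644179443057734671 in hexadecimal, padded to 64 bits, is 0xAF79263633C0B40F.
Split into bytes (most-significant first): AF 79 26 36 33 C0 B4 0F.
Little-endian stores the least-significant byte at the lowest address.
So at ascending addresses the bytes are 0F B4 C0 33 36 26 79 AF.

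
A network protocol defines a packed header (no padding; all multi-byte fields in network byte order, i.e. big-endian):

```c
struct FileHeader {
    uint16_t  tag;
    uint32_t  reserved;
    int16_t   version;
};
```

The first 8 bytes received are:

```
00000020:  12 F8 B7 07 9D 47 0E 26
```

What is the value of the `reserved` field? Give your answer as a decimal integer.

`reserved` follows `tag` (2 bytes), so it starts at byte offset 2 and occupies 4 bytes.
Bytes at offsets 2..5: B7 07 9D 47.
In big-endian order the high byte comes first in memory.
The bytes are already most-significant first: 0xB7079D47.
0xB7079D47 = 3070729543.

3070729543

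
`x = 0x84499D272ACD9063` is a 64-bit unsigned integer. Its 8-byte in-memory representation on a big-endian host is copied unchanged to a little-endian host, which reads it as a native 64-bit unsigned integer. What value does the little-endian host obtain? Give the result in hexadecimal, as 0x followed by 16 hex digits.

0x6390CD2A279D4984

Stored big-endian, the bytes at ascending addresses are 84 49 9D 27 2A CD 90 63.
Read back as little-endian, the first byte is least significant, giving 0x6390CD2A279D4984.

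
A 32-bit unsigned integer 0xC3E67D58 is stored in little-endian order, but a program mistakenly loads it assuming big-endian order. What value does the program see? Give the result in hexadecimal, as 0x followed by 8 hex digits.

Stored little-endian, the bytes at ascending addresses are 58 7D E6 C3.
Read back as big-endian, the last byte is least significant, giving 0x587DE6C3.

0x587DE6C3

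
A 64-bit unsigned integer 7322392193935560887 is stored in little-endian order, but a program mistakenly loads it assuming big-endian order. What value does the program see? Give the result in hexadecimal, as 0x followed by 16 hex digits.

0xB7509F99E75C9E65

7322392193935560887 in 64-bit hexadecimal is 0x659E5CE7999F50B7.
Stored little-endian, the bytes at ascending addresses are B7 50 9F 99 E7 5C 9E 65.
Read back as big-endian, the last byte is least significant, giving 0xB7509F99E75C9E65.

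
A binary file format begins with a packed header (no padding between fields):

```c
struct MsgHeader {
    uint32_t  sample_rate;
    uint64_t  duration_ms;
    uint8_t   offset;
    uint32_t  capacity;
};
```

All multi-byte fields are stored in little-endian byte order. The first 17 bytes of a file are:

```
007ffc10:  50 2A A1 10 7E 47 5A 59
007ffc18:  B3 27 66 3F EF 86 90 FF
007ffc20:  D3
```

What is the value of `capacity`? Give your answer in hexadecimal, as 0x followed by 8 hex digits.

0xD3FF9086

`capacity` follows `sample_rate` (4 B), `duration_ms` (8 B), `offset` (1 B), so it starts at offset 4 + 8 + 1 = 13 and occupies 4 bytes.
Bytes at offsets 13..16: 86 90 FF D3.
Little-endian: lowest address holds the least-significant byte.
Reassemble most-significant byte first: D3 FF 90 86 → 0xD3FF9086.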